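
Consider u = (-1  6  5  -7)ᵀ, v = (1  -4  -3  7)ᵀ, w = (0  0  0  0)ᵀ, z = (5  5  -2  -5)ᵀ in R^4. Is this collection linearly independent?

One of the vectors is the zero vector, so the set is linearly dependent.

linearly dependent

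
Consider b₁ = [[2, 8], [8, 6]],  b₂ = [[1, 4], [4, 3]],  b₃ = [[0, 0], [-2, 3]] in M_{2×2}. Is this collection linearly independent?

linearly dependent

Take coordinates with respect to the standard basis {E₁₁, E₁₂, E₂₁, E₂₂}.
Place the vectors as rows of a 3×4 matrix and reduce to echelon form.
The reduction yields 2 nonzero rows, so the rank is 2.
Since rank 2 < 3, the set is linearly dependent.
Indeed b₁ - 2b₂ = 0.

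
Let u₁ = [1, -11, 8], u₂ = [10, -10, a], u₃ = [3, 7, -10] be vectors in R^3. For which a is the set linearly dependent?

a = -5

Place the vectors as rows of a 3×3 matrix; dependence ⇔ determinant zero.
The determinant works out to -40*a - 200.
This vanishes exactly when a = -5.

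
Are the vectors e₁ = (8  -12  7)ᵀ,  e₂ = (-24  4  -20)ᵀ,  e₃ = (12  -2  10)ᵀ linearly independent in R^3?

Form the 3×3 matrix with these as columns; its determinant is 0.
A zero determinant means the columns are linearly dependent.

linearly dependent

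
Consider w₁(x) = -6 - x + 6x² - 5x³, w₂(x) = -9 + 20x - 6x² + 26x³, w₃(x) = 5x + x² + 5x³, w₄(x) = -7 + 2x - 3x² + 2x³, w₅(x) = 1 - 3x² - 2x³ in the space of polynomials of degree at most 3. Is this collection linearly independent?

Write each element as a coordinate vector in ℝ⁴ using {1, x, …, x³}.
There are 5 vectors in a 4-dimensional space, so they cannot be linearly independent.

linearly dependent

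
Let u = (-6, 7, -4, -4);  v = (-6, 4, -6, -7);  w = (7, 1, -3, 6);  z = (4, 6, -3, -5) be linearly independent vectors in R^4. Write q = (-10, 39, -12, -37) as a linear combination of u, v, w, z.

Set up the augmented matrix [u | v | w | z | q] and row-reduce.
Row-reducing the augmented matrix gives the unique coefficients (c₁, …, c₄) = (3, -1, -2, 4).

q = 3u - v - 2w + 4z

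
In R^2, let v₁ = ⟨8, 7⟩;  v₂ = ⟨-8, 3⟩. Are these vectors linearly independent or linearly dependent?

linearly independent

Place the vectors as rows of a 2×2 matrix and reduce to echelon form.
The reduction yields 2 nonzero rows, so the rank is 2.
Since rank = 2 (the number of vectors), the set is linearly independent.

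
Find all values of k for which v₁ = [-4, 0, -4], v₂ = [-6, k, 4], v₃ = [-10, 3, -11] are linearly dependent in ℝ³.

k = -30

The vectors are dependent exactly when the determinant of the matrix with rows v₁, v₂, v₃ vanishes.
The determinant works out to 4*k + 120.
This vanishes exactly when k = -30.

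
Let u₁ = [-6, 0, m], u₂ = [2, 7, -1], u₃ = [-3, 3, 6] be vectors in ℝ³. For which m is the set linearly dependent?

m = 10

Dependence holds iff the 3×3 matrix [u₁ u₂ u₃] is singular.
Cofactor expansion gives det = 27*m - 270.
Setting this to zero gives m = 10.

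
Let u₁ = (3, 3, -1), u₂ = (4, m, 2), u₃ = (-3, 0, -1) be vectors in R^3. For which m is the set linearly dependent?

m = -1

Dependence holds iff the 3×3 matrix [u₁ u₂ u₃] is singular.
Expanding, det = -6*m - 6.
This vanishes exactly when m = -1.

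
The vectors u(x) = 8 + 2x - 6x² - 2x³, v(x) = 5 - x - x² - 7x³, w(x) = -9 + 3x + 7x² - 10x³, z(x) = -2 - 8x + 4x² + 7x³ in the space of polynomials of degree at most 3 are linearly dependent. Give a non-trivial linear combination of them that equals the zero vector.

2u - v + w + z = 0

Write each element as a vector in ℝ⁴ using {1, x, …, x³}.
Solve the homogeneous system with u, v, w, z as columns by row-reducing the coefficient matrix.
One solution (up to scaling) is (2, -1, 1, 1).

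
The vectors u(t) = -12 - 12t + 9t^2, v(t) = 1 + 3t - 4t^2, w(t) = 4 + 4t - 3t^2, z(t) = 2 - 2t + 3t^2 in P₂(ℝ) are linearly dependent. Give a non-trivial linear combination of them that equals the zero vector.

u + 3w = 0

Take coordinates with respect to {1, t, t^2}.
Solve the homogeneous system with u, v, w, z as columns by row-reducing the coefficient matrix.
The free variable yields coefficients (1, 0, 3, 0) (any nonzero multiple also works).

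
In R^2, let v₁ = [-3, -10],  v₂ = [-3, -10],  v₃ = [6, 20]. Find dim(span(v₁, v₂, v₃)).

Apply Gaussian elimination to the matrix whose rows are v₁, v₂, v₃.
There is 1 pivot column, so rank = 1.
(With 3 elements in a 2-dimensional space the rank is at most 2.)

dim = 1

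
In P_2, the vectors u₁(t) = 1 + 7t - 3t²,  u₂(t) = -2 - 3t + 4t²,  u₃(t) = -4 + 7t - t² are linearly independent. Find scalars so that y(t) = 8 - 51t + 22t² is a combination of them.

y = -2u₁ + 3u₂ - 4u₃

Work in coordinates with respect to the standard basis {1, t, t²}.
Write y = c₁u₁ + … + c₃u₃ and equate components.
Row-reducing the augmented matrix gives the unique coefficients (c₁, c₂, c₃) = (-2, 3, -4).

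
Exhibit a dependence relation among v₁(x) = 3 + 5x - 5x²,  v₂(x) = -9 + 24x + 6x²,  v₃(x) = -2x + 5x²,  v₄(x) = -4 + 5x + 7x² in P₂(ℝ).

v₁ - v₂ - 2v₃ + 3v₄ = 0

Take coordinates with respect to {1, x, x²}.
Write the vectors as columns of a matrix and find a nonzero vector in its null space.
The free variable yields coefficients (1, -1, -2, 3) (any nonzero multiple also works).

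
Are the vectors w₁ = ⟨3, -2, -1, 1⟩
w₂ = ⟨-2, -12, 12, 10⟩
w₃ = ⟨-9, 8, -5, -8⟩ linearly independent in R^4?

linearly independent

Place the vectors as rows of a 3×4 matrix and reduce to echelon form.
The reduction yields 3 nonzero rows, so the rank is 3.
Since rank = 3 (the number of vectors), the set is linearly independent.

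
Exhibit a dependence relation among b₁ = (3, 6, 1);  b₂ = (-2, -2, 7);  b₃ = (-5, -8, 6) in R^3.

b₁ - b₂ + b₃ = 0

Set up α₁b₁ + … + α₃b₃ = 0 and solve the homogeneous system.
The free variable yields coefficients (1, -1, 1) (any nonzero multiple also works).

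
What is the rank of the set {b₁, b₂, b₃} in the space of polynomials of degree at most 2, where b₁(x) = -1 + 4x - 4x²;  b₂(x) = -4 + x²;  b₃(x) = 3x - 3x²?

rank 3

Use coordinates relative to {1, x, x²}.
Apply Gaussian elimination to the matrix whose rows are b₁, b₂, b₃.
Reduction leaves 3 leading entries, giving rank 3.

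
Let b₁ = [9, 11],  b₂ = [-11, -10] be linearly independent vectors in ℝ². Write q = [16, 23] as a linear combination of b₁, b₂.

Set up the augmented matrix [b₁ | b₂ | q] and row-reduce.
The system has the unique solution (c₁, c₂) = (3, 1).

q = 3b₁ + b₂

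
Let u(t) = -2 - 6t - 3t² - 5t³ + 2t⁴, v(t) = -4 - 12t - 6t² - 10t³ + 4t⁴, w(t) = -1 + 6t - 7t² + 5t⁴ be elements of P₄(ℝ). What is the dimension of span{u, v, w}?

dim = 2

Represent each element by its coordinate vector in ℝ⁵.
Put the 5×3 matrix [u|v|w] into echelon form.
There are 2 pivot columns, so rank = 2.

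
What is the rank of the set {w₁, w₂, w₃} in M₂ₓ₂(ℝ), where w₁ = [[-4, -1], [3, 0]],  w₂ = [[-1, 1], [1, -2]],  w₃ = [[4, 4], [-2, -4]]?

Use coordinates relative to {E₁₁, E₁₂, E₂₁, E₂₂}.
Apply Gaussian elimination to the matrix whose rows are w₁, w₂, w₃.
The echelon form has 3 nonzero rows, so the rank is 3.

rank 3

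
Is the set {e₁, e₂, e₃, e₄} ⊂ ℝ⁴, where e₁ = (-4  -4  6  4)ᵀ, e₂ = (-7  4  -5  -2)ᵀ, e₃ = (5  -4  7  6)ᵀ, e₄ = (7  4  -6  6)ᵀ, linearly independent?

linearly independent

Form the 4×4 matrix with these as columns; its determinant is -800.
A nonzero determinant means the columns are linearly independent.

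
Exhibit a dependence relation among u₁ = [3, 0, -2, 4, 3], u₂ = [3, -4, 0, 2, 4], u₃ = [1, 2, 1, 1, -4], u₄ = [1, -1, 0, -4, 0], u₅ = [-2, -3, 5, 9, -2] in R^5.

2u₁ - 2u₂ - u₃ + 3u₄ + u₅ = 0

Write the vectors as columns of a matrix and find a nonzero vector in its null space.
A generator of the null space is (2, -2, -1, 3, 1).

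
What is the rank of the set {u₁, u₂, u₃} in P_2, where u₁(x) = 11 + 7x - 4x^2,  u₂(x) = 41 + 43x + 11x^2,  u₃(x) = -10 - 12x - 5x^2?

2

Pass to coordinate vectors with respect to the basis {1, x, x^2}.
Put the 3×3 matrix [u₁|u₂|u₃] into echelon form.
The echelon form has 2 nonzero rows, so the rank is 2.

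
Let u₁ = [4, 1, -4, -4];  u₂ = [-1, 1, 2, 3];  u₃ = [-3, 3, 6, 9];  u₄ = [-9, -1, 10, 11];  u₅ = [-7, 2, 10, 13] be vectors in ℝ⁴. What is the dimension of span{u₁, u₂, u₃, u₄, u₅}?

Apply Gaussian elimination to the matrix whose rows are u₁, u₂, u₃, u₄, u₅.
Reduction leaves 2 leading entries, giving rank 2.
(With 5 elements in a 4-dimensional space the rank is at most 4.)

2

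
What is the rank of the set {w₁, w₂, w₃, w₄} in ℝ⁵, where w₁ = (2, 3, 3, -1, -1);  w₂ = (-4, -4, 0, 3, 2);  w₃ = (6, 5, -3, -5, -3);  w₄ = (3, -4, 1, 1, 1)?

3

Form the matrix with w₁, w₂, w₃, w₄ as columns and reduce.
Reduction leaves 3 leading entries, giving rank 3.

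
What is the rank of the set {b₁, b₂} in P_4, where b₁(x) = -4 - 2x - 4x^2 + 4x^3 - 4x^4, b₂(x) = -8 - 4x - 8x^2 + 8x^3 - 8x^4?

Represent each element by its coordinate vector in ℝ⁵.
Form the matrix with b₁, b₂ as columns and reduce.
The echelon form has 1 nonzero row, so the rank is 1.

rank 1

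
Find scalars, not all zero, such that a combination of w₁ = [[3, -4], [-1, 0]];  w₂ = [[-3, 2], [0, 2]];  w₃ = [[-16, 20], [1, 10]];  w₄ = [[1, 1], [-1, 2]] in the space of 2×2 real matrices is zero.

Pass to coordinate vectors relative to the basis {E₁₁, E₁₂, E₂₁, E₂₂}.
Set up α₁w₁ + … + α₄w₄ = 0 and solve the homogeneous system.
A generator of the null space is (3, -3, 1, -2).

3w₁ - 3w₂ + w₃ - 2w₄ = 0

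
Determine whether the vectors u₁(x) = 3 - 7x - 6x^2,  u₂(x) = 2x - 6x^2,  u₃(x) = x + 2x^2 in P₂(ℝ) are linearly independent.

Write each element as a coordinate vector in ℝ³ using {1, x, x^2}.
Form the 3×3 matrix with these as columns; its determinant is 30.
A nonzero determinant means the columns are linearly independent.

linearly independent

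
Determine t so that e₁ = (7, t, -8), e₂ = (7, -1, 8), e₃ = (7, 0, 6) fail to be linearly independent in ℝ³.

The set is linearly dependent precisely when det[e₁; e₂; e₃] = 0.
Cofactor expansion gives det = 14*t - 98.
Setting this to zero gives t = 7.

t = 7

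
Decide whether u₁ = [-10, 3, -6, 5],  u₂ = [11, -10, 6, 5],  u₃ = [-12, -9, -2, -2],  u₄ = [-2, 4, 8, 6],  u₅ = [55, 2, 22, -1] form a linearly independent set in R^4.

There are 5 vectors in a 4-dimensional space, so they cannot be linearly independent.

linearly dependent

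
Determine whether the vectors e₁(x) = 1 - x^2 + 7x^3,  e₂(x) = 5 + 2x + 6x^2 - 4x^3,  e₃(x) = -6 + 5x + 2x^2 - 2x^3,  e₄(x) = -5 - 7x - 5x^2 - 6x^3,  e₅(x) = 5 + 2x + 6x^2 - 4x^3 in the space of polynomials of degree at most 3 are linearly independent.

Take coordinates with respect to the standard basis {1, x, …, x^3}.
There are 5 vectors in a 4-dimensional space, so they cannot be linearly independent.

linearly dependent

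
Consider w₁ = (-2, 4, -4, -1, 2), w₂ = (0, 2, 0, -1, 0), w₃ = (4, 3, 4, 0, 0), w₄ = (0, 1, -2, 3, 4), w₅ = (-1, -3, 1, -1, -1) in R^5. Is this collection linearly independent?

The matrix [w₁|w₂|w₃|w₄|w₅] has determinant 40.
A nonzero determinant means the columns are linearly independent.

linearly independent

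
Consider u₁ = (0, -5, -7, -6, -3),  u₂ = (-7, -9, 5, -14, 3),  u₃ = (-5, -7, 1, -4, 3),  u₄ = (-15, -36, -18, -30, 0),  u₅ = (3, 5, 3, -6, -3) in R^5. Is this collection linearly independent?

Place the vectors as rows of a 5×5 matrix and reduce to echelon form.
The reduction yields 3 nonzero rows, so the rank is 3.
Since rank 3 < 5, the set is linearly dependent.

linearly dependent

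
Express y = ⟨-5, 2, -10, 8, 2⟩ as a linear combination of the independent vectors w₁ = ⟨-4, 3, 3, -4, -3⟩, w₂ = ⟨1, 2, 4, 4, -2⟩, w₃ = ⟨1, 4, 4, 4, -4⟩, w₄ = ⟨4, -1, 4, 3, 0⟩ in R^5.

Solve the system with w₁, w₂, w₃, w₄ as columns and y as the right-hand side.
The system has the unique solution (c₁, …, c₄) = (-2, 4, -1, -4).

y = -2w₁ + 4w₂ - w₃ - 4w₄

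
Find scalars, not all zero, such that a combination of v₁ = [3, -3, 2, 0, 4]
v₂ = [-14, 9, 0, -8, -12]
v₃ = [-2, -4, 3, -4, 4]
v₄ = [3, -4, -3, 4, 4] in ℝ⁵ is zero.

3v₁ + v₂ - v₃ + v₄ = 0

Set up α₁v₁ + … + α₄v₄ = 0 and solve the homogeneous system.
The free variable yields coefficients (3, 1, -1, 1) (any nonzero multiple also works).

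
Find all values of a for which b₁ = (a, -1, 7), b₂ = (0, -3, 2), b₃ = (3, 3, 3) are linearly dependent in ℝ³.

a = 19/5

Dependence holds iff the 3×3 matrix [b₁ b₂ b₃] is singular.
The determinant works out to 57 - 15*a.
This vanishes exactly when a = 19/5.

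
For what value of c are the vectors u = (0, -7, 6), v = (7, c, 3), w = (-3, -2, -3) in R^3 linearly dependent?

Dependence holds iff the 3×3 matrix [u v w] is singular.
Cofactor expansion gives det = 18*c - 168.
Setting this to zero gives c = 28/3.

c = 28/3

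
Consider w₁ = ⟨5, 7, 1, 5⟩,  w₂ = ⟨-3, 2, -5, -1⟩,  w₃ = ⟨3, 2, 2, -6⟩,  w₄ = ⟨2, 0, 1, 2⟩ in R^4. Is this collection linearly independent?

linearly independent

Row-reduce the matrix whose columns are w₁, w₂, w₃, w₄.
The reduction yields 4 nonzero rows, so the rank is 4.
Since rank = 4 (the number of vectors), the set is linearly independent.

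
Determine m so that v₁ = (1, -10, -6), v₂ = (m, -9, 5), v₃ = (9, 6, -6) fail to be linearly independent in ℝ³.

m = -19/2

Dependence holds iff the 3×3 matrix [v₁ v₂ v₃] is singular.
The determinant works out to -96*m - 912.
This vanishes exactly when m = -19/2.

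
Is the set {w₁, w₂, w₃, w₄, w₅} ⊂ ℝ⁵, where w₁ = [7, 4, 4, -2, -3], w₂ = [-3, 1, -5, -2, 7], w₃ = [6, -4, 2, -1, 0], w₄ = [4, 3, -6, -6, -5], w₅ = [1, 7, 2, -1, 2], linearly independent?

linearly independent

Row-reduce the matrix whose columns are w₁, w₂, w₃, w₄, w₅.
The reduction yields 5 nonzero rows, so the rank is 5.
Since rank = 5 (the number of vectors), the set is linearly independent.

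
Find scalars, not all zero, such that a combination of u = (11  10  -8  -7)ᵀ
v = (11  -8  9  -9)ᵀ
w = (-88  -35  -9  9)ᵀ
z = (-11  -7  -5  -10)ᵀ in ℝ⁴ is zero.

3u + 2v + w - 3z = 0

Solve the homogeneous system with u, v, w, z as columns by row-reducing the coefficient matrix.
The free variable yields coefficients (3, 2, 1, -3) (any nonzero multiple also works).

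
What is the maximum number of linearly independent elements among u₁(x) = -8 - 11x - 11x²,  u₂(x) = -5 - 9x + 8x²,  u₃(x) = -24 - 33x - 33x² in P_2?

2

Represent each element by its coordinate vector in ℝ³.
Form the matrix with u₁, u₂, u₃ as columns and reduce.
There are 2 pivot columns, so rank = 2.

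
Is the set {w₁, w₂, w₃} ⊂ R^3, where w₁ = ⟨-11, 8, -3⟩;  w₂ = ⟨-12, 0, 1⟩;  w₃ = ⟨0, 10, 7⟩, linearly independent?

linearly independent

Row-reduce the matrix whose columns are w₁, w₂, w₃.
The reduction yields 3 nonzero rows, so the rank is 3.
Since rank = 3 (the number of vectors), the set is linearly independent.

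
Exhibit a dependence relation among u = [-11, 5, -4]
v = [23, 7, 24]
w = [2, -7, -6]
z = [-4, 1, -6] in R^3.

3u + v + 3w - z = 0

Write the vectors as columns of a matrix and find a nonzero vector in its null space.
A generator of the null space is (3, 1, 3, -1).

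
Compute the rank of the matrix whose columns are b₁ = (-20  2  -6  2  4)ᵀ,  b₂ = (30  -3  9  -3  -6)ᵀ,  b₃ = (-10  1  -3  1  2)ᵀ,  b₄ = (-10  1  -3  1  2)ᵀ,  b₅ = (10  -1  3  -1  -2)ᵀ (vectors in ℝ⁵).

Put the 5×5 matrix [b₁|b₂|b₃|b₄|b₅] into echelon form.
Exactly 1 pivot survives; hence the rank is 1.

1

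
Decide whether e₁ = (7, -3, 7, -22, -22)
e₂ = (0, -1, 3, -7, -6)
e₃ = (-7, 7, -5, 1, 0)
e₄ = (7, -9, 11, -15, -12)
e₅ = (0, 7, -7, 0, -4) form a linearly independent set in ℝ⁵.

Form the 5×5 matrix with these as columns; its determinant is 0.
A zero determinant means the columns are linearly dependent.

linearly dependent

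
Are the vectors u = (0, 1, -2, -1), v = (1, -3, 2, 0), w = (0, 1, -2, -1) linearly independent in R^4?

Two of the vectors are equal, giving an immediate dependence.

linearly dependent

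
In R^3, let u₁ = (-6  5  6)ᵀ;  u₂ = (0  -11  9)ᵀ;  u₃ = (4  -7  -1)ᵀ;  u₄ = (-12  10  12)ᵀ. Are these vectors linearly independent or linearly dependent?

There are 4 vectors in a 3-dimensional space, so they cannot be linearly independent.

linearly dependent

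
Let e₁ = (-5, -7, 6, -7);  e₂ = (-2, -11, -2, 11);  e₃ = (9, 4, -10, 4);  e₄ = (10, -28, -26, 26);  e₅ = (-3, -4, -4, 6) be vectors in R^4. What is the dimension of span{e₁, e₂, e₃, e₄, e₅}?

Put the 4×5 matrix [e₁|e₂|e₃|e₄|e₅] into echelon form.
There are 4 pivot columns, so rank = 4.
(With 5 elements in a 4-dimensional space the rank is at most 4.)

dim = 4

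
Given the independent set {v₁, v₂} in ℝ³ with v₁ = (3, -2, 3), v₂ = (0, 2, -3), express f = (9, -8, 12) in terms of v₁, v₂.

Set up the augmented matrix [v₁ | v₂ | f] and row-reduce.
Row-reducing the augmented matrix gives the unique coefficients (c₁, c₂) = (3, -1).

f = 3v₁ - v₂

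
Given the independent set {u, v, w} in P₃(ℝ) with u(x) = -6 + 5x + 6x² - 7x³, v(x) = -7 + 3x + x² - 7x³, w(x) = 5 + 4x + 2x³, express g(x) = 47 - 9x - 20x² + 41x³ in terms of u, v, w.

Take coordinate vectors relative to {1, x, …, x³}.
Set up the augmented matrix [u | v | w | g] and row-reduce.
The system has the unique solution (α₁, α₂, α₃) = (-3, -2, 3).

g = -3u - 2v + 3w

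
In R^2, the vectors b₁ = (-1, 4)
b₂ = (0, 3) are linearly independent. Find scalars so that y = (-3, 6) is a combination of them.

y = 3b₁ - 2b₂

Set up the augmented matrix [b₁ | b₂ | y] and row-reduce.
Back-substitution yields (α₁, α₂) = (3, -2).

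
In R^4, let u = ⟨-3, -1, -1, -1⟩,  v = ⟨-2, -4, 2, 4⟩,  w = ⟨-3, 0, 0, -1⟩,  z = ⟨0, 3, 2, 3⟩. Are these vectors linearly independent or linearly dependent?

Place the vectors as rows of a 4×4 matrix and reduce to echelon form.
The reduction yields 4 nonzero rows, so the rank is 4.
Since rank = 4 (the number of vectors), the set is linearly independent.

linearly independent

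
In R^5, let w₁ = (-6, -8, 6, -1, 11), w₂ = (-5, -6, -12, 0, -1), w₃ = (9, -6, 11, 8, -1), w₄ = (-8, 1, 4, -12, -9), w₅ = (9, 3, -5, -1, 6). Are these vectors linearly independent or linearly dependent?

linearly independent

The matrix [w₁|w₂|w₃|w₄|w₅] has determinant -392335.
A nonzero determinant means the columns are linearly independent.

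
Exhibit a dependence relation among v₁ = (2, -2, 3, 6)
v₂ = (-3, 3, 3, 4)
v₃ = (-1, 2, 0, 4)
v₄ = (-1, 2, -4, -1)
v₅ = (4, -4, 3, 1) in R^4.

Solve the homogeneous system with v₁, v₂, v₃, v₄, v₅ as columns by row-reducing the coefficient matrix.
One solution (up to scaling) is (1, 2, -3, 3, 1).

v₁ + 2v₂ - 3v₃ + 3v₄ + v₅ = 0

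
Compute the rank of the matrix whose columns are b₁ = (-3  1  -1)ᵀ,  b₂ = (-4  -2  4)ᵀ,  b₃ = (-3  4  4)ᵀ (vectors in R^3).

3

Row-reduce the 3×3 matrix with these as rows.
The echelon form has 3 nonzero rows, so the rank is 3.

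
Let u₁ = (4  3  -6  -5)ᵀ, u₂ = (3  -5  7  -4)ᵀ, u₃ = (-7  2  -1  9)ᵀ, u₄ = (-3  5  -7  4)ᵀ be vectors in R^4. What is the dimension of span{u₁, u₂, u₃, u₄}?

Row-reduce the 4×4 matrix with these as rows.
There are 2 pivot columns, so rank = 2.

2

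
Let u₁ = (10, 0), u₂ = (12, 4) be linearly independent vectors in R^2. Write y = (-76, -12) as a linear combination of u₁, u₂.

y = -4u₁ - 3u₂

Write y = α₁u₁ + α₂u₂ and equate components.
Back-substitution yields (α₁, α₂) = (-4, -3).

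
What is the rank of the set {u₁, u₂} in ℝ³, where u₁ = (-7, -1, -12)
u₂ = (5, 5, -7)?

rank 2

Apply Gaussian elimination to the matrix whose rows are u₁, u₂.
There are 2 pivot columns, so rank = 2.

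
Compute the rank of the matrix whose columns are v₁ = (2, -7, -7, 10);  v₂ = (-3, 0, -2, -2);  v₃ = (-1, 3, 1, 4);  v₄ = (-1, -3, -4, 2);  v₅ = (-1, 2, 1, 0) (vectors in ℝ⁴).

Form the matrix with v₁, v₂, v₃, v₄, v₅ as columns and reduce.
The echelon form has 3 nonzero rows, so the rank is 3.
(With 5 elements in a 4-dimensional space the rank is at most 4.)

3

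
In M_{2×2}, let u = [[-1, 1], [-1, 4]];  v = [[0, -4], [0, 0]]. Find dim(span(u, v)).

Use coordinates relative to {E₁₁, E₁₂, E₂₁, E₂₂}.
Form the matrix with u, v as columns and reduce.
There are 2 pivot columns, so rank = 2.

2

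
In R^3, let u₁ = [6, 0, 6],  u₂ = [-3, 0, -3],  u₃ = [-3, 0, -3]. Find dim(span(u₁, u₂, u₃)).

Row-reduce the 3×3 matrix with these as rows.
There is 1 pivot column, so rank = 1.

dim = 1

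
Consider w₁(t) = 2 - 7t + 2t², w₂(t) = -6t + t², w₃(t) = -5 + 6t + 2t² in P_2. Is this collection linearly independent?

Take coordinates with respect to the standard basis {1, t, t²}.
Row-reduce the matrix whose columns are w₁, w₂, w₃.
The reduction yields 3 nonzero rows, so the rank is 3.
Since rank = 3 (the number of vectors), the set is linearly independent.

linearly independent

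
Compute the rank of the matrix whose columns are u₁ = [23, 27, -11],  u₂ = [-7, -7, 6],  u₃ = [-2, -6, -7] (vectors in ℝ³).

2

Put the 3×3 matrix [u₁|u₂|u₃] into echelon form.
Reduction leaves 2 leading entries, giving rank 2.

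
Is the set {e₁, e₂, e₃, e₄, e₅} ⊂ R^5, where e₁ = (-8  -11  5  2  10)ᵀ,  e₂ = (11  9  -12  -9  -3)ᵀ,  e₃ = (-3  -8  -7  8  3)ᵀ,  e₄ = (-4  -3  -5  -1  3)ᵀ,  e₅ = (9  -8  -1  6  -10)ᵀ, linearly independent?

Form the 5×5 matrix with these as columns; its determinant is -110956.
A nonzero determinant means the columns are linearly independent.

linearly independent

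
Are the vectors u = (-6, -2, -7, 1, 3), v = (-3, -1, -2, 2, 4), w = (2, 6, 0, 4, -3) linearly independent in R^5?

Place the vectors as rows of a 3×5 matrix and reduce to echelon form.
The reduction yields 3 nonzero rows, so the rank is 3.
Since rank = 3 (the number of vectors), the set is linearly independent.

linearly independent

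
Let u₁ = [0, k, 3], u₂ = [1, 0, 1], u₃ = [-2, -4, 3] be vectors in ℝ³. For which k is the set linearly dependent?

The set is linearly dependent precisely when det[u₁; u₂; u₃] = 0.
Cofactor expansion gives det = -5*k - 12.
Solving -5*k - 12 = 0 yields k = -12/5.

k = -12/5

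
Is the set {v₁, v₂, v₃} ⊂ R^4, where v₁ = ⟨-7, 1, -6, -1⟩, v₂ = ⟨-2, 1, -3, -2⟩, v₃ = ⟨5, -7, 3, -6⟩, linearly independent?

linearly independent

Row-reduce the matrix whose columns are v₁, v₂, v₃.
The reduction yields 3 nonzero rows, so the rank is 3.
Since rank = 3 (the number of vectors), the set is linearly independent.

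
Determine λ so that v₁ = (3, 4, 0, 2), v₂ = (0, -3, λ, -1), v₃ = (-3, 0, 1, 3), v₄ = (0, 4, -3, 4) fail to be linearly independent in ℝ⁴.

λ = 41/4

Place the vectors as rows of a 4×4 matrix; dependence ⇔ determinant zero.
The determinant works out to 12*λ - 123.
This vanishes exactly when λ = 41/4.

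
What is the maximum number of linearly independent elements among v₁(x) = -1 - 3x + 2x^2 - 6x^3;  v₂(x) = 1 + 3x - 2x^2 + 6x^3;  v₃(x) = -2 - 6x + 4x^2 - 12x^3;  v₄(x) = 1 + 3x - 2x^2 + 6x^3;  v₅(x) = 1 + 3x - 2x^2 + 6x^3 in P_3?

Represent each element by its coordinate vector in ℝ⁴.
Apply Gaussian elimination to the matrix whose rows are v₁, v₂, v₃, v₄, v₅.
There is 1 pivot column, so rank = 1.
(With 5 elements in a 4-dimensional space the rank is at most 4.)

1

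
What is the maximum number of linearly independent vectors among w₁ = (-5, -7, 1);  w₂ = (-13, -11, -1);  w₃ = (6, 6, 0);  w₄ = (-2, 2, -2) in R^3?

Apply Gaussian elimination to the matrix whose rows are w₁, w₂, w₃, w₄.
The echelon form has 2 nonzero rows, so the rank is 2.
(With 4 elements in a 3-dimensional space the rank is at most 3.)

2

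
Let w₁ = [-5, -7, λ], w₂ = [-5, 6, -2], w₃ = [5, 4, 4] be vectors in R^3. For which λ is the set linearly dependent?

The set is linearly dependent precisely when det[w₁; w₂; w₃] = 0.
Cofactor expansion gives det = -50*λ - 230.
Setting this to zero gives λ = -23/5.

λ = -23/5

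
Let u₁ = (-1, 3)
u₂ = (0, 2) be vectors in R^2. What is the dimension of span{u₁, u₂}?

dim = 2

Row-reduce the 2×2 matrix with these as rows.
Exactly 2 pivots survive; hence the rank is 2.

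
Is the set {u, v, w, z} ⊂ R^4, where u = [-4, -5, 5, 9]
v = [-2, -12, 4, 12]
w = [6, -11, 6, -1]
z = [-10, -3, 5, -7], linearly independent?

linearly independent

Place the vectors as rows of a 4×4 matrix and reduce to echelon form.
The reduction yields 4 nonzero rows, so the rank is 4.
Since rank = 4 (the number of vectors), the set is linearly independent.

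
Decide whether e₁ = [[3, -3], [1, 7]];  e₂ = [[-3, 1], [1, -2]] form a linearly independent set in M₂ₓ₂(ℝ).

linearly independent

Write each element as a coordinate vector in ℝ⁴ using {E₁₁, E₁₂, E₂₁, E₂₂}.
Place the vectors as rows of a 2×4 matrix and reduce to echelon form.
The reduction yields 2 nonzero rows, so the rank is 2.
Since rank = 2 (the number of vectors), the set is linearly independent.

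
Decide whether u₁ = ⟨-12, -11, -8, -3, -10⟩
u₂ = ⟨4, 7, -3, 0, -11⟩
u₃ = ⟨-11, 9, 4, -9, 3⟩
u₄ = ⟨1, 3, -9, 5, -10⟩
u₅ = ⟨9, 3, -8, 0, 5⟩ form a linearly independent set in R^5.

linearly independent

The matrix [u₁|u₂|u₃|u₄|u₅] has determinant -306492.
A nonzero determinant means the columns are linearly independent.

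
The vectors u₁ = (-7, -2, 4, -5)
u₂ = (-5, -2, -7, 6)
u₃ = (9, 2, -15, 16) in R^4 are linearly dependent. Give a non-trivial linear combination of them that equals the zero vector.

Solve the homogeneous system with u₁, u₂, u₃ as columns by row-reducing the coefficient matrix.
One solution (up to scaling) is (2, -1, 1).

2u₁ - u₂ + u₃ = 0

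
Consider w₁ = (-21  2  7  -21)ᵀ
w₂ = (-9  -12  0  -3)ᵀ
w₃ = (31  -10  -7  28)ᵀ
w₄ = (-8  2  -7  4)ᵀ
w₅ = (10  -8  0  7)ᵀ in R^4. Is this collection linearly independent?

There are 5 vectors in a 4-dimensional space, so they cannot be linearly independent.

linearly dependent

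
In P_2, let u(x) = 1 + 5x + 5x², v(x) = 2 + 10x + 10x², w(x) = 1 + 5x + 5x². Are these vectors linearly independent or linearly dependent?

linearly dependent

Take coordinates with respect to the standard basis {1, x, x²}.
The matrix [u|v|w] has determinant 0.
A zero determinant means the columns are linearly dependent.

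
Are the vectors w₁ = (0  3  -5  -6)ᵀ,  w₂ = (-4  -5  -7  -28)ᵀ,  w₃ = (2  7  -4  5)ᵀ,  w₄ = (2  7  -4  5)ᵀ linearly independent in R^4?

linearly dependent

Row-reduce the matrix whose columns are w₁, w₂, w₃, w₄.
The reduction yields 2 nonzero rows, so the rank is 2.
Since rank 2 < 4, the set is linearly dependent.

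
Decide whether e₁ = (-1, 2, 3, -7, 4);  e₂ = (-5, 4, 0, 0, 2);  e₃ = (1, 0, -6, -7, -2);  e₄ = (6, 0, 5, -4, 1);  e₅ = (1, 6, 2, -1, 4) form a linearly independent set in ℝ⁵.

The matrix [e₁|e₂|e₃|e₄|e₅] has determinant -4870.
A nonzero determinant means the columns are linearly independent.

linearly independent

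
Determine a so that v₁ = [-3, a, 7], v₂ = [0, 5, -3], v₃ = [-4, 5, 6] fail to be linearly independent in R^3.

a = -5/12

The set is linearly dependent precisely when det[v₁; v₂; v₃] = 0.
Expanding, det = 12*a + 5.
Setting this to zero gives a = -5/12.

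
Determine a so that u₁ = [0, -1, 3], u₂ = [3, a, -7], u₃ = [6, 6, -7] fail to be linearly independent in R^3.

Place the vectors as rows of a 3×3 matrix; dependence ⇔ determinant zero.
The determinant works out to 75 - 18*a.
Setting this to zero gives a = 25/6.

a = 25/6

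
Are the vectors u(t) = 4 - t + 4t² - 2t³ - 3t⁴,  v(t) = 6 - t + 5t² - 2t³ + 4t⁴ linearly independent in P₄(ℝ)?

linearly independent

Take coordinates with respect to the standard basis {1, t, …, t⁴}.
Place the vectors as rows of a 2×5 matrix and reduce to echelon form.
The reduction yields 2 nonzero rows, so the rank is 2.
Since rank = 2 (the number of vectors), the set is linearly independent.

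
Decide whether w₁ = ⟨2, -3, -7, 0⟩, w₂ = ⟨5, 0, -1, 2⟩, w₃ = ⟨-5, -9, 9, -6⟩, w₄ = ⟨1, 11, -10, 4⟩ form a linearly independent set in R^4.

The matrix [w₁|w₂|w₃|w₄] has determinant -538.
A nonzero determinant means the columns are linearly independent.

linearly independent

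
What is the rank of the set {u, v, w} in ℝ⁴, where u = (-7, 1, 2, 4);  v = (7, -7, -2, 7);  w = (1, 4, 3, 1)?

3

Apply Gaussian elimination to the matrix whose rows are u, v, w.
There are 3 pivot columns, so rank = 3.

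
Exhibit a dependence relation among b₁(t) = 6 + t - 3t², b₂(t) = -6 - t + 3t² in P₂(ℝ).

Take coordinates with respect to {1, t, t²}.
Row-reduce the matrix with b₁, b₂ as columns; the null space gives the coefficients.
One solution (up to scaling) is (1, 1).

b₁ + b₂ = 0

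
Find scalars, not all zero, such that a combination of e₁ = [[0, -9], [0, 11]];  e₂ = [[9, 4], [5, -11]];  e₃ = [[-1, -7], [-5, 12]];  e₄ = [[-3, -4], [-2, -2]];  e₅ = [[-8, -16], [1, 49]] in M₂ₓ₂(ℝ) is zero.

3e₁ - 2e₂ - e₃ - 3e₄ - e₅ = 0

Take coordinates with respect to {E₁₁, E₁₂, E₂₁, E₂₂}.
Write the vectors as columns of a matrix and find a nonzero vector in its null space.
One solution (up to scaling) is (3, -2, -1, -3, -1).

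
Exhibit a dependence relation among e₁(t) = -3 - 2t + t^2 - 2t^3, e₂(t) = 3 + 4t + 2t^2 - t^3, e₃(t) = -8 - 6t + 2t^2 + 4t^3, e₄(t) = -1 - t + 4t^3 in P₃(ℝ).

2e₁ - e₃ + 2e₄ = 0

Pass to coordinate vectors relative to the basis {1, t, …, t^3}.
Row-reduce the matrix with e₁, e₂, e₃, e₄ as columns; the null space gives the coefficients.
One solution (up to scaling) is (2, 0, -1, 2).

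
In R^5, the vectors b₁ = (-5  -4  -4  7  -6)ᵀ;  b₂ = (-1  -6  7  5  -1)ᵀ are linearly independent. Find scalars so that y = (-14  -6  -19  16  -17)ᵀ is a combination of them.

Set up the augmented matrix [b₁ | b₂ | y] and row-reduce.
The system has the unique solution (a₁, a₂) = (3, -1).

y = 3b₁ - b₂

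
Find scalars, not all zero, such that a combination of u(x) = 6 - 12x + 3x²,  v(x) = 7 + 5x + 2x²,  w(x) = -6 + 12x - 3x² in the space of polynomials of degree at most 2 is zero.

u + w = 0

Write each element as a vector in ℝ³ using {1, x, x²}.
Set up α₁u + … + α₃w = 0 and solve the homogeneous system.
The free variable yields coefficients (1, 0, 1) (any nonzero multiple also works).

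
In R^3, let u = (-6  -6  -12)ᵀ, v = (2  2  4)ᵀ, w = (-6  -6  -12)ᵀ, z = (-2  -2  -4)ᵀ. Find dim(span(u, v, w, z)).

Put the 3×4 matrix [u|v|w|z] into echelon form.
The echelon form has 1 nonzero row, so the rank is 1.
(With 4 elements in a 3-dimensional space the rank is at most 3.)

dim = 1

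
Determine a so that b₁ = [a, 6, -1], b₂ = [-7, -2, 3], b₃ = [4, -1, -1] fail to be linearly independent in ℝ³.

The set is linearly dependent precisely when det[b₁; b₂; b₃] = 0.
Expanding, det = 5*a + 15.
Setting this to zero gives a = -3.

a = -3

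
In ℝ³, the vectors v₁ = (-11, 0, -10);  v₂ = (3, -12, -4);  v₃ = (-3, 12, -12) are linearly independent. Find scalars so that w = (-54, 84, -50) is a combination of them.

Solve the system with v₁, v₂, v₃ as columns and w as the right-hand side.
The system has the unique solution (c₁, c₂, c₃) = (3, -4, 3).

w = 3v₁ - 4v₂ + 3v₃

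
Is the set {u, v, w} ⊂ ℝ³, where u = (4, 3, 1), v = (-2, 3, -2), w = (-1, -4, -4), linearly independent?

Place the vectors as rows of a 3×3 matrix and reduce to echelon form.
The reduction yields 3 nonzero rows, so the rank is 3.
Since rank = 3 (the number of vectors), the set is linearly independent.

linearly independent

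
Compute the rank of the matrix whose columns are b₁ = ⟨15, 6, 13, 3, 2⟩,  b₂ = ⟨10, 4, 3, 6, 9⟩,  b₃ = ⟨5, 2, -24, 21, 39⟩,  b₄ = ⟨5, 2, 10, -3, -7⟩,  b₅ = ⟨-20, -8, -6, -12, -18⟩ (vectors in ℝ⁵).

Form the matrix with b₁, b₂, b₃, b₄, b₅ as columns and reduce.
The echelon form has 2 nonzero rows, so the rank is 2.

rank 2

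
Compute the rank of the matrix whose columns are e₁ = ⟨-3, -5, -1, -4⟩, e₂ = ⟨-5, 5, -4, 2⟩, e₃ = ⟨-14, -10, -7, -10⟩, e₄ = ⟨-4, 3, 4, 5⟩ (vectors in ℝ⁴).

3

Apply Gaussian elimination to the matrix whose rows are e₁, e₂, e₃, e₄.
There are 3 pivot columns, so rank = 3.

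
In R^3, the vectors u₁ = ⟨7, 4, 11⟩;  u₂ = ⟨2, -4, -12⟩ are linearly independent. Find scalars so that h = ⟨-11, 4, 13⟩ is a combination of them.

h = -u₁ - 2u₂

Solve the system with u₁, u₂ as columns and h as the right-hand side.
Back-substitution yields (α₁, α₂) = (-1, -2).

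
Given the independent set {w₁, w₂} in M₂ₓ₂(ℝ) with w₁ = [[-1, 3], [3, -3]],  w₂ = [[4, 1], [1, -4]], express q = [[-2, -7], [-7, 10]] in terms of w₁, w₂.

Take coordinate vectors relative to {E₁₁, E₁₂, E₂₁, E₂₂}.
Since w₁, w₂ are independent, the coefficients expressing q are uniquely determined by a linear system.
The system has the unique solution (α₁, α₂) = (-2, -1).

q = -2w₁ - w₂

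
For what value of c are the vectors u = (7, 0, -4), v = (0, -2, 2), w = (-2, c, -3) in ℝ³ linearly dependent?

c = 29/7

Place the vectors as rows of a 3×3 matrix; dependence ⇔ determinant zero.
Cofactor expansion gives det = 58 - 14*c.
Setting this to zero gives c = 29/7.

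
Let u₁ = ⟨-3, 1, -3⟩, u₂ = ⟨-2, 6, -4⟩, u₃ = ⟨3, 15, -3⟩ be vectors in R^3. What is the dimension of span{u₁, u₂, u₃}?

Apply Gaussian elimination to the matrix whose rows are u₁, u₂, u₃.
Reduction leaves 2 leading entries, giving rank 2.

dim = 2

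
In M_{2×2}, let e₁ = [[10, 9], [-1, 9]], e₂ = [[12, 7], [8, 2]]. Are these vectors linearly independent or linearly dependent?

Write each element as a coordinate vector in ℝ⁴ using {E₁₁, E₁₂, E₂₁, E₂₂}.
Row-reduce the matrix whose columns are e₁, e₂.
The reduction yields 2 nonzero rows, so the rank is 2.
Since rank = 2 (the number of vectors), the set is linearly independent.

linearly independent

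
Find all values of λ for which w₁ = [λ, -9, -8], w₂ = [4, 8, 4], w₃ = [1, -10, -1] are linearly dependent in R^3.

Place the vectors as rows of a 3×3 matrix; dependence ⇔ determinant zero.
The determinant works out to 32*λ + 312.
This vanishes exactly when λ = -39/4.

λ = -39/4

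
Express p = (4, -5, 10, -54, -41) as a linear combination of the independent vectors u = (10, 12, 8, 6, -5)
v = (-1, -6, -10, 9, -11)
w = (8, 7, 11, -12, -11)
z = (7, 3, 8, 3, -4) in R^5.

p = -2u + v + 4w - z

Set up the augmented matrix [u | v | w | z | p] and row-reduce.
Row-reducing the augmented matrix gives the unique coefficients (a₁, …, a₄) = (-2, 1, 4, -1).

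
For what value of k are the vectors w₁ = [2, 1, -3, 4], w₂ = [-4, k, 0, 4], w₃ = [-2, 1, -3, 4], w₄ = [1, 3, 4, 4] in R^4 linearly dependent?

Dependence holds iff the 4×4 matrix [w₁ w₂ w₃ w₄] is singular.
Cofactor expansion gives det = 208 - 112*k.
Setting this to zero gives k = 13/7.

k = 13/7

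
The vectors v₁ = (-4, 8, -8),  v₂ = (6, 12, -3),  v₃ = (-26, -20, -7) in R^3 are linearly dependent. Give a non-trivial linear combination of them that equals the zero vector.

2v₁ - 3v₂ - v₃ = 0

Write the vectors as columns of a matrix and find a nonzero vector in its null space.
The free variable yields coefficients (2, -3, -1) (any nonzero multiple also works).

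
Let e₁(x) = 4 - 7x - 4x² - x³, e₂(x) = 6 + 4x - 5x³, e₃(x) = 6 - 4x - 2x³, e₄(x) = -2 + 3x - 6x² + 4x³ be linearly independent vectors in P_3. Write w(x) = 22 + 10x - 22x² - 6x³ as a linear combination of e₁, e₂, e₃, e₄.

Work in coordinates with respect to the standard basis {1, x, …, x³}.
Write w = c₁e₁ + … + c₄e₄ and equate components.
Back-substitution yields (c₁, …, c₄) = (1, 3, 1, 3).

w = e₁ + 3e₂ + e₃ + 3e₄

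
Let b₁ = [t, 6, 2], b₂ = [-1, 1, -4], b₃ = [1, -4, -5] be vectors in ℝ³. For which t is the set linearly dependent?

t = -16/7

The vectors are dependent exactly when the determinant of the matrix with rows b₁, b₂, b₃ vanishes.
Expanding, det = -21*t - 48.
This vanishes exactly when t = -16/7.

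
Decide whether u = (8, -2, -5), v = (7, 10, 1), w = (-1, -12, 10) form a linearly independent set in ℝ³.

The matrix [u|v|w] has determinant 1408.
A nonzero determinant means the columns are linearly independent.

linearly independent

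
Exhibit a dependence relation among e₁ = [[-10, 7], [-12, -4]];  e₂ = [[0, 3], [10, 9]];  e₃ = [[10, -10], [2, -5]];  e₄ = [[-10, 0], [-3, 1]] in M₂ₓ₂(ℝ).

Pass to coordinate vectors relative to the basis {E₁₁, E₁₂, E₂₁, E₂₂}.
Row-reduce the matrix with e₁, e₂, e₃, e₄ as columns; the null space gives the coefficients.
A generator of the null space is (1, 1, 1, 0).

e₁ + e₂ + e₃ = 0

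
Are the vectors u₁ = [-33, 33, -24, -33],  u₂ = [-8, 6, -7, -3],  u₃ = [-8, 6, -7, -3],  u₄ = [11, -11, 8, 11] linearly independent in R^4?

linearly dependent

Two of the vectors are equal, giving an immediate dependence.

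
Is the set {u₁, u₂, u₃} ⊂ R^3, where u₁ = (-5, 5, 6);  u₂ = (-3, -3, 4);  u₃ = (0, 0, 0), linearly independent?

One of the vectors is the zero vector, so the set is linearly dependent.

linearly dependent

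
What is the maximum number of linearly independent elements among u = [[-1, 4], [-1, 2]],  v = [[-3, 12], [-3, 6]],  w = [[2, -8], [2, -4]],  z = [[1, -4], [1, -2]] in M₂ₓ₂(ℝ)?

Use coordinates relative to {E₁₁, E₁₂, E₂₁, E₂₂}.
Form the matrix with u, v, w, z as columns and reduce.
There is 1 pivot column, so rank = 1.

1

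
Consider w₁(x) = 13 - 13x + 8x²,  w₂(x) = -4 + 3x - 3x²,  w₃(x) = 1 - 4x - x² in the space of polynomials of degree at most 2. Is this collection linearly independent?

linearly dependent

Take coordinates with respect to the standard basis {1, x, x²}.
Form the 3×3 matrix with these as columns; its determinant is 0.
A zero determinant means the columns are linearly dependent.
Indeed w₁ + 3w₂ - w₃ = 0.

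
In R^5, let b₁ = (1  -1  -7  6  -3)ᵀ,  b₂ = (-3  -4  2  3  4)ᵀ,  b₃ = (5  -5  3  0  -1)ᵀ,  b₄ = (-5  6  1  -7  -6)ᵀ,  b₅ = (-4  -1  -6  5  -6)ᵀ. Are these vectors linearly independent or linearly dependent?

linearly independent

Row-reduce the matrix whose columns are b₁, b₂, b₃, b₄, b₅.
The reduction yields 5 nonzero rows, so the rank is 5.
Since rank = 5 (the number of vectors), the set is linearly independent.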